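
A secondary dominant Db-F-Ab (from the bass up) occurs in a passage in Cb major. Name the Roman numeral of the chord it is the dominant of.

V

The chord is a major triad on Db.
A dominant resolves down a perfect fifth: Db → Gb. In Cb major, Gb is scale degree 5, i.e. V.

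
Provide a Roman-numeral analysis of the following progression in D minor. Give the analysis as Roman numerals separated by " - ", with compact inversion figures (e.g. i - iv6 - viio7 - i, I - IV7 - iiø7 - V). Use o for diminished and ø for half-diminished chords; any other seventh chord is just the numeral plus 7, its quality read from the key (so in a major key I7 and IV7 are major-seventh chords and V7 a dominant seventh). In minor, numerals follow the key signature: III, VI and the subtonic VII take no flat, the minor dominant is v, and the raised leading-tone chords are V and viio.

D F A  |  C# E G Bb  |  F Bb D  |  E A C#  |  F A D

D-F-A: root D is the tonic; minor triad there is i.
C#-E-G-Bb has root C#, degree 7 in D minor, so viio7.
F-Bb-D: root Bb is the submediant; major triad there is VI64.
E-A-C# has root A, degree 5 in D minor, so V64.
F-A-D has root D, degree 1 in D minor, so i6.

i - viio7 - VI64 - V64 - i6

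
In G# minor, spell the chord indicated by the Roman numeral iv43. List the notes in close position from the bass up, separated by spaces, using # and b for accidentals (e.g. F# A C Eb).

In G# minor, scale degree 4 is C#, and the diatonic chord built there is a minor seventh chord.
Stacking thirds from C# gives C#-E-G#-B.
With the 43 figure the chord is in second inversion; from the bass G# upward in close position it reads G#-B-C#-E.

G# B C# E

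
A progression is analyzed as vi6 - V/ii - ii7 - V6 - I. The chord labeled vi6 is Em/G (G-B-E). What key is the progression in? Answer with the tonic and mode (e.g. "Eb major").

G major

The chord Em/G is a minor triad rooted on E; its label is vi6.
Counting down 5 scale steps from E places the tonic on G; a minor triad on degree 6 is diatonic only in major.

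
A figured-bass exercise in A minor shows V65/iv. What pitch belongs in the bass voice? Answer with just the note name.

The applied chord V65/iv is rooted on A: A-C#-E-G.
The figure 65 means first inversion — the third is in the bass.

C#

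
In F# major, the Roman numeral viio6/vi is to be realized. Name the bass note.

E#

The applied chord viio6/vi is rooted on C##: C##-E#-G#.
The figure 6 means first inversion — the third is in the bass.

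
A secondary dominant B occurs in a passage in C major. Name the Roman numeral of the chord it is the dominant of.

iii

The chord is a major triad on B.
A dominant resolves down a perfect fifth: B → E. In C major, E is scale degree 3, i.e. iii.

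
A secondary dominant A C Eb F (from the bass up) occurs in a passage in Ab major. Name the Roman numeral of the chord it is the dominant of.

The chord is a dominant seventh chord on F.
A dominant resolves down a perfect fifth: F → Bb. In Ab major, Bb is scale degree 2, i.e. ii.

ii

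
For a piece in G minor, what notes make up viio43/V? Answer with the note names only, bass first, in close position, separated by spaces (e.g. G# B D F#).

G Bb C# E

The slash marks an applied leading-tone chord: viio of V. In G minor, V is D, so the leading tone to it is C#, a half step below.
Building a fully diminished seventh chord on C# gives C#-E-G-Bb.
With the 43 figure the chord is in second inversion; from the bass G upward in close position it reads G-Bb-C#-E.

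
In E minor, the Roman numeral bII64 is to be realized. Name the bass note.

bII in E minor has root F; the chord is F-A-C.
The figure 64 means second inversion — the fifth is in the bass.

C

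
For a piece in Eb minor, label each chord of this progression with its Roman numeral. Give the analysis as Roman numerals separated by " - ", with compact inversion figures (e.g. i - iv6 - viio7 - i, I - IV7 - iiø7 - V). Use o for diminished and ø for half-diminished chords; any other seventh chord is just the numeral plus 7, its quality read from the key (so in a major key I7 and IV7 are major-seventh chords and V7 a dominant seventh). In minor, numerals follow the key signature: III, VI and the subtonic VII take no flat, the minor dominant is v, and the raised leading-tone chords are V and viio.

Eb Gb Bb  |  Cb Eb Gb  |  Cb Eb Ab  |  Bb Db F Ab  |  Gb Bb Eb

i - VI - iv6 - v7 - i6

Eb-Gb-Bb has root Eb, degree 1 in Eb minor, so i.
Cb-Eb-Gb has root Cb, degree 6 in Eb minor, so VI.
Cb-Eb-Ab: minor triad on Ab = scale degree 4 → iv6.
Bb-Db-F-Ab has root Bb, degree 5 in Eb minor, so v7.
Gb-Bb-Eb has root Eb, degree 1 in Eb minor, so i6.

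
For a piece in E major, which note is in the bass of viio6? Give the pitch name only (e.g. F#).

viio in E major has root D#; the chord is D#-F#-A.
The figure 6 means first inversion — the third is in the bass.

F#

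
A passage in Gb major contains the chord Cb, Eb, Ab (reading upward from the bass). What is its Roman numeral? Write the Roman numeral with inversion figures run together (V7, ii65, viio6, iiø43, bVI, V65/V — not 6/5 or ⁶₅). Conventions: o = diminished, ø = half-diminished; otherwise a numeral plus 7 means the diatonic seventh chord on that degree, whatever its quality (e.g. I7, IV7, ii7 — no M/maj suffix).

ii6

The pitches Ab-Cb-Eb form a minor triad rooted on Ab.
Ab is scale degree 2 in Gb major, and a minor triad on that degree is written ii.
With Cb in the bass the chord is in first inversion, so the figured bass is 6.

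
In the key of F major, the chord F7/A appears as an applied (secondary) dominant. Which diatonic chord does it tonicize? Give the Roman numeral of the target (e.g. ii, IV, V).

The chord is a dominant seventh chord on F.
A dominant resolves down a perfect fifth: F → Bb. In F major, Bb is scale degree 4, i.e. IV.

IV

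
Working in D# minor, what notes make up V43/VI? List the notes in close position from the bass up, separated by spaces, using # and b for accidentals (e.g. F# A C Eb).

C# E F# A#

The slash means an applied dominant: we want the dominant of VI. In D# minor, VI is B major, and its dominant is built on F#.
Building a dominant seventh chord on F# gives F#-A#-C#-E.
With the 43 figure the chord is in second inversion; from the bass C# upward in close position it reads C#-E-F#-A#.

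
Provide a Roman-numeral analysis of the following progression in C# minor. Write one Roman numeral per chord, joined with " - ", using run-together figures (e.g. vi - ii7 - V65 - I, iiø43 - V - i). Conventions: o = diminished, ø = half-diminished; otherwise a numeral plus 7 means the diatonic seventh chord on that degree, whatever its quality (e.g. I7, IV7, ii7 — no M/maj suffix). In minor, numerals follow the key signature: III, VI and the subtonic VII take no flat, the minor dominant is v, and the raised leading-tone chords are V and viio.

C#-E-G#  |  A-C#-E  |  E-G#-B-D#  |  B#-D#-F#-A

C#-E-G#: root C# is the tonic; minor triad there is i.
A-C#-E has root A, degree 6 in C# minor, so VI.
E-G#-B-D# has root E, degree 3 in C# minor, so III7.
B#-D#-F#-A has root B#, degree 7 in C# minor, so viio7.

i - VI - III7 - viio7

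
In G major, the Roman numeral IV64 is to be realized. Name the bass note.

G

IV in G major has root C; the chord is C-E-G.
The figure 64 means second inversion — the fifth is in the bass.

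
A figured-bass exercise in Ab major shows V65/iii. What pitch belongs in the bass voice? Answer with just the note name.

B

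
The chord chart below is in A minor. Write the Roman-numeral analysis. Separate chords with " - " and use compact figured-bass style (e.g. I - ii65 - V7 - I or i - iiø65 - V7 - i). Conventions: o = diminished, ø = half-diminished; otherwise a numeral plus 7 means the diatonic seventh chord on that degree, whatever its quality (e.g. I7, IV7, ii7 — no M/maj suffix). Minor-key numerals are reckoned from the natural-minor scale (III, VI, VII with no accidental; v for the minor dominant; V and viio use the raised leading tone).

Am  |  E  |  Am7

Am: root A is the tonic; minor triad there is i.
E has root E, degree 5 in A minor, so V.
Am7 has root A, degree 1 in A minor, so i7.

i - V - i7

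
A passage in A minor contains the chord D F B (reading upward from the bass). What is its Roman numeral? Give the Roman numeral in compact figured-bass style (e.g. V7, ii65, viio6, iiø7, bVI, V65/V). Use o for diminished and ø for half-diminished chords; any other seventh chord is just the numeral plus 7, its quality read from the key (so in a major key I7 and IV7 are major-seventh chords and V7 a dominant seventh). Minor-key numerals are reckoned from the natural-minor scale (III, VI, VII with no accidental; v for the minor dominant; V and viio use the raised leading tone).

The pitches B-D-F form a diminished triad rooted on B.
In A minor, B is the supertonic; the diatonic diminished triad there is iio.
With D in the bass the chord is in first inversion, so the figured bass is 6.

iio6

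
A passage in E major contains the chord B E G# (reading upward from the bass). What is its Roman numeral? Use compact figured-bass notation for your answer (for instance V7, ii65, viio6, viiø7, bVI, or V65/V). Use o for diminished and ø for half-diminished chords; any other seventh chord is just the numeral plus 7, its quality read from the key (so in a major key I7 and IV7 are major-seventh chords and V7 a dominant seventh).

I64

The pitches E-G#-B form a major triad rooted on E.
E is scale degree 1 in E major, and a major triad on that degree is written I.
With B in the bass the chord is in second inversion, so the figured bass is 64.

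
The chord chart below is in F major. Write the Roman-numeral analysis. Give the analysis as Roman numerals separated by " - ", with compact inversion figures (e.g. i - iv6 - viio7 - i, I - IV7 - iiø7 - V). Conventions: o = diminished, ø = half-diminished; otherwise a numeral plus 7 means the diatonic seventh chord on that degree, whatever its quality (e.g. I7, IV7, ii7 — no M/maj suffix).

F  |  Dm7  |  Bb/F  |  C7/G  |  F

I - vi7 - IV64 - V43 - I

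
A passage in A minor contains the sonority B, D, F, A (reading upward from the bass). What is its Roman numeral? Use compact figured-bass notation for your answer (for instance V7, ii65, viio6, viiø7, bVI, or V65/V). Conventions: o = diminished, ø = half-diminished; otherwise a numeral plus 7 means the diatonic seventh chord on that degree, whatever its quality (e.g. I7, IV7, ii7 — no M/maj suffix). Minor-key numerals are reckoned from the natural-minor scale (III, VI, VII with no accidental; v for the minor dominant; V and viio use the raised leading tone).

Stacked in thirds the chord is B-D-F-A: a half-diminished seventh chord on B.
In A minor, B is the supertonic; the diatonic half-diminished seventh chord there is iiø7.

iiø7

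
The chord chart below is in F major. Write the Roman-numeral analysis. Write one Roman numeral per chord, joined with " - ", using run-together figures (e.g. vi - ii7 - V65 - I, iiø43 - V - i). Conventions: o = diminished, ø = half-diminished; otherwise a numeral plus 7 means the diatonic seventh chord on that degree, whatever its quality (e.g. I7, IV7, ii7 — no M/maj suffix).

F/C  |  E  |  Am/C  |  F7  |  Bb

I64 - V/iii - iii6 - V7/IV - IV

F/C has root F, degree 1 in F major, so I64.
E: chromatic; E is V of iii, so V/iii.
Am/C has root A, degree 3 in F major, so iii6.
F7: a dominant seventh chord on F, the applied dominant of IV → V7/IV.
Bb has root Bb, degree 4 in F major, so IV.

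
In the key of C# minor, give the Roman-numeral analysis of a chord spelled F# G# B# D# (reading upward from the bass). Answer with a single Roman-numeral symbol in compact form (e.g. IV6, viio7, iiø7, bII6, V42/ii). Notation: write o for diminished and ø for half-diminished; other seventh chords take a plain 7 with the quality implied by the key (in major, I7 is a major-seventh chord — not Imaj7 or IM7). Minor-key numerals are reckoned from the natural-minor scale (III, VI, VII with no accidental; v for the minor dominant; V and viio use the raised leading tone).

V42

The pitches G#-B#-D#-F# form a dominant seventh chord rooted on G#.
G# is scale degree 5 in C# minor, and a dominant seventh chord on that degree is written V7.
With F# in the bass the chord is in third inversion, so the figured bass is 42.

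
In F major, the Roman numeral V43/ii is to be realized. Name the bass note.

A

The applied chord V43/ii is rooted on D: D-F#-A-C.
The figure 43 means second inversion — the fifth is in the bass.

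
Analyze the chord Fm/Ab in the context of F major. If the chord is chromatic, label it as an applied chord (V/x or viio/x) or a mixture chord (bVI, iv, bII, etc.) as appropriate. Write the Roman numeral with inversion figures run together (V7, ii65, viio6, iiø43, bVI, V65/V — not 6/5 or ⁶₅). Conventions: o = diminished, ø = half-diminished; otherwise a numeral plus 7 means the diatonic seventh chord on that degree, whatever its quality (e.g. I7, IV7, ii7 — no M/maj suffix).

i6

The pitches F-Ab-C form a minor triad rooted on F.
F is the first degree of F major. This is the minor tonic, borrowed from the parallel minor.
With Ab in the bass the chord is in first inversion, so the figured bass is 6.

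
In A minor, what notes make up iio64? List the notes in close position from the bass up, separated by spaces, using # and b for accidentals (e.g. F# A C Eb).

The numeral's case and figure indicate a diminished triad. In A minor its root, the second degree, is B.
That chord is spelled B-D-F.
With the 64 figure the chord is in second inversion; from the bass F upward in close position it reads F-B-D.

F B D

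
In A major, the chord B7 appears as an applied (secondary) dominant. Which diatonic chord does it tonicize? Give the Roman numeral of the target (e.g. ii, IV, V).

V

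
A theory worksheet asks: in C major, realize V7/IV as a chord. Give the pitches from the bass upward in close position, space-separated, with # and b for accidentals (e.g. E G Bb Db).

The slash means an applied dominant: we want the dominant of IV. In C major, IV is F major, and its dominant is built on C.
Building a dominant seventh chord on C gives C-E-G-Bb.

C E G Bb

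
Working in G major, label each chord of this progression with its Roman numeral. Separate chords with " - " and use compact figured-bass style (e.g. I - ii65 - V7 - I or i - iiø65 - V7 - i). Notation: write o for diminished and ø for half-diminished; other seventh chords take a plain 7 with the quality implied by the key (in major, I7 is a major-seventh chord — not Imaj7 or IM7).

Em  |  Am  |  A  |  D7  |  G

Em has root E, degree 6 in G major, so vi.
Am: root A is the supertonic; minor triad there is ii.
A is the secondary dominant of V (major triad on A): V/V.
D7: root D is the dominant; dominant seventh chord there is V7.
G has root G, degree 1 in G major, so I.

vi - ii - V/V - V7 - I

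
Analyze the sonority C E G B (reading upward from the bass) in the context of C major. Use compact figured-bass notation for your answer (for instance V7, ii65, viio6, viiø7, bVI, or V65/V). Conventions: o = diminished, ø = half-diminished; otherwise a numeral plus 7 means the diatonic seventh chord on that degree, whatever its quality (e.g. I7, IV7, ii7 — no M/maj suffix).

Stacked in thirds the chord is C-E-G-B: a major seventh chord on C.
In C major, C is the tonic; the diatonic major seventh chord there is I7.

I7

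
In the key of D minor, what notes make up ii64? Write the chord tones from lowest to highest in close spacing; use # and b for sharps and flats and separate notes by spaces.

B E G

Scale degree 2 in D minor is E; here the chord built on it is altered to a minor triad. ii64 is the minor supertonic, borrowed from the parallel major (the Dorian ii).
So the chord is E-G-B.
With the 64 figure the chord is in second inversion; from the bass B upward in close position it reads B-E-G.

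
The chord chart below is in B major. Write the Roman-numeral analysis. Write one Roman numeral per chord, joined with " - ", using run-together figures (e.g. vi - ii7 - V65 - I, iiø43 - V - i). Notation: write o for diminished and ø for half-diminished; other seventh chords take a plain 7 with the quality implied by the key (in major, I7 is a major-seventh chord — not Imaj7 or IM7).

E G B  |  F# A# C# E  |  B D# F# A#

iv - V7 - I7

E-G-B is non-diatonic — iv, a mixture chord from B minor.
F#-A#-C#-E: dominant seventh chord on F# = scale degree 5 → V7.
B-D#-F#-A#: major seventh chord on B = scale degree 1 → I7.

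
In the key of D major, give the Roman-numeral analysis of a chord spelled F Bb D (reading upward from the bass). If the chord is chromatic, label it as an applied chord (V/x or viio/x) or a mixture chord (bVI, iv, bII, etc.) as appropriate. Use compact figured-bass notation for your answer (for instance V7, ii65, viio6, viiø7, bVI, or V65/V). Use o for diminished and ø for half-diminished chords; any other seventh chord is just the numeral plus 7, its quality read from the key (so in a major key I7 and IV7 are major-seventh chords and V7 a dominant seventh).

bVI64

Stacked in thirds the chord is Bb-D-F: a major triad on Bb.
Bb is the lowered sixth degree of D major (diatonic 6 would be B). This is a major triad on the lowered sixth degree, borrowed from the parallel minor.
With F in the bass the chord is in second inversion, so the figured bass is 64.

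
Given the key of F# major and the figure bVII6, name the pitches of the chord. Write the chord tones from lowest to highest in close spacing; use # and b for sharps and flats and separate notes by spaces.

bVII6 is a major triad on the lowered seventh degree (the subtonic), borrowed from the parallel minor. In F# major that root is E.
So the chord is E-G#-B, a major triad.
With the 6 figure the chord is in first inversion; from the bass G# upward in close position it reads G#-B-E.

G# B E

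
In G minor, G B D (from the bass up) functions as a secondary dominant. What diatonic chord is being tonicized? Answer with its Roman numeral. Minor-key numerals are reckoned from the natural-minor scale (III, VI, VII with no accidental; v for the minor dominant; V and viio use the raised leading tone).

The chord is a major triad on G.
A dominant resolves down a perfect fifth: G → C. In G minor, C is scale degree 4, i.e. iv.

iv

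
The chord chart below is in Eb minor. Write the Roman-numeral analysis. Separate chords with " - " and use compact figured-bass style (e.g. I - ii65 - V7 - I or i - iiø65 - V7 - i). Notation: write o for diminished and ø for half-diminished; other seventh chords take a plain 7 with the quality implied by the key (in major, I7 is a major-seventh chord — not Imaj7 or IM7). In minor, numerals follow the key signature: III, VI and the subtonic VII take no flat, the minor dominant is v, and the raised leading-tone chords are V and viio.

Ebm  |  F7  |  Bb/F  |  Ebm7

i - V7/V - V64 - i7

Ebm: root Eb is the tonic; minor triad there is i.
F7: a dominant seventh chord on F, the applied dominant of V → V7/V.
Bb/F: root Bb is the dominant; major triad there is V64.
Ebm7: minor seventh chord on Eb = scale degree 1 → i7.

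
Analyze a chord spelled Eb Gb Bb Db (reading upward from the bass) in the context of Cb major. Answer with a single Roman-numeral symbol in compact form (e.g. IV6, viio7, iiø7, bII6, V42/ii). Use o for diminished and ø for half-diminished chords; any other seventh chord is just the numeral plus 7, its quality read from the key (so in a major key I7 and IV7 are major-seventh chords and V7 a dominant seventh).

iii7

The pitches Eb-Gb-Bb-Db form a minor seventh chord rooted on Eb.
Eb is scale degree 3 in Cb major, and a minor seventh chord on that degree is written iii7.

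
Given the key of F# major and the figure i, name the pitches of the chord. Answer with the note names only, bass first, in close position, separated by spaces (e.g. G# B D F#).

Scale degree 1 in F# major is F#; here the chord built on it is altered to a minor triad. i is the minor tonic, borrowed from the parallel minor.
So the chord is F#-A-C#.

F# A C#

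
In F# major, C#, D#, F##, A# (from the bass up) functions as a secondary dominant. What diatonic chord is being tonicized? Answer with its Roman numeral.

ii

The chord is a dominant seventh chord on D#.
A dominant resolves down a perfect fifth: D# → G#. In F# major, G# is scale degree 2, i.e. ii.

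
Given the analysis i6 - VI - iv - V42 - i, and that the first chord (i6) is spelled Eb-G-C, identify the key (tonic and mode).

C minor

The chord Cm/Eb is a minor triad rooted on C; its label is i6.
If C is scale degree 1 and the mode makes that degree carry a minor triad, the tonic is C and the mode is minor.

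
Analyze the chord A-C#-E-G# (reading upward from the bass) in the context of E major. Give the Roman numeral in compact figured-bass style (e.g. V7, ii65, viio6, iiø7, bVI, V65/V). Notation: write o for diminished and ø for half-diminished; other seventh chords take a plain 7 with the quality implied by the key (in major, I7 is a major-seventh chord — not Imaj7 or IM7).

IV7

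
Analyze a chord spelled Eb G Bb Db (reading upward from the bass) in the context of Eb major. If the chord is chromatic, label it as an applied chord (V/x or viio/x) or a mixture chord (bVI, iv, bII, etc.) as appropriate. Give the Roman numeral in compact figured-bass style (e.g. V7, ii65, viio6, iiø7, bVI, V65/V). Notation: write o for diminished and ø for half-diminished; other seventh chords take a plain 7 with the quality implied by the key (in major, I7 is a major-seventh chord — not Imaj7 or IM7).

V7/IV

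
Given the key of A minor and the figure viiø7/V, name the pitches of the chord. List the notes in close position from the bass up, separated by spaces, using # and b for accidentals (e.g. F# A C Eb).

The slash marks an applied leading-tone chord: viio of V. In A minor, V is E, so the leading tone to it is D#, a half step below.
Building a half-diminished seventh chord on D# gives D#-F#-A-C#.

D# F# A C#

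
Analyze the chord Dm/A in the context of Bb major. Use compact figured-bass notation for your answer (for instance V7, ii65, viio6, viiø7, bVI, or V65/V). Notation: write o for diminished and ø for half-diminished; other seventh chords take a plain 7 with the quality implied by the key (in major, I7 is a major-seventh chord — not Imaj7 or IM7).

The pitches D-F-A form a minor triad rooted on D.
In Bb major, D is the mediant; the diatonic minor triad there is iii.
With A in the bass the chord is in second inversion, so the figured bass is 64.

iii64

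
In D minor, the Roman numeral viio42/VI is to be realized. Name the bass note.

Gb

The applied chord viio42/VI is rooted on A: A-C-Eb-Gb.
The figure 42 means third inversion — the seventh is in the bass.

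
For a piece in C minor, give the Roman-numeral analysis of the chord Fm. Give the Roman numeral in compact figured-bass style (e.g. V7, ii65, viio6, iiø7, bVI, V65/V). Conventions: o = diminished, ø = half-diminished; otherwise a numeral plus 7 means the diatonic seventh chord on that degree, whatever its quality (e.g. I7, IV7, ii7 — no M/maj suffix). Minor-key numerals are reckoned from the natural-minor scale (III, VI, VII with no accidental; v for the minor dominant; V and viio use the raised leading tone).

Stacked in thirds the chord is F-Ab-C: a minor triad on F.
In C minor, F is the subdominant; the diatonic minor triad there is iv.

iv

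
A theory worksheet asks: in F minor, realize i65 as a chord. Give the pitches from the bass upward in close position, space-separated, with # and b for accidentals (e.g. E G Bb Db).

In F minor, the tonic is F, and the diatonic chord built there is a minor seventh chord.
That chord is spelled F-Ab-C-Eb.
The figured bass 65 indicates first inversion, placing the third (Ab) in the bass: Ab-C-Eb-F.

Ab C Eb F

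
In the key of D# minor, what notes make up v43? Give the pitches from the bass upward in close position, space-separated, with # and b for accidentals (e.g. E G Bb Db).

The numeral's case and figure indicate a minor seventh chord. In D# minor its root, the fifth degree, is A#.
That chord is spelled A#-C#-E#-G#.
With the 43 figure the chord is in second inversion; from the bass E# upward in close position it reads E#-G#-A#-C#.

E# G# A# C#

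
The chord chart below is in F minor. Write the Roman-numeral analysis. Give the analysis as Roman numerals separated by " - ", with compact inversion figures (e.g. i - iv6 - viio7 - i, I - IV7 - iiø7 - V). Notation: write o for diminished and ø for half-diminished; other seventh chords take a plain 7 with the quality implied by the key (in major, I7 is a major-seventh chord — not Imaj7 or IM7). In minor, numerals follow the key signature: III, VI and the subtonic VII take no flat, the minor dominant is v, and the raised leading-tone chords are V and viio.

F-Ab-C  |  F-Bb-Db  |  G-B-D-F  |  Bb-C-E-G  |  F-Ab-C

F-Ab-C: root F is the tonic; minor triad there is i.
F-Bb-Db has root Bb, degree 4 in F minor, so iv64.
G-B-D-F: chromatic; G is V of V, so V7/V.
Bb-C-E-G has root C, degree 5 in F minor, so V42.
F-Ab-C: root F is the tonic; minor triad there is i.

i - iv64 - V7/V - V42 - i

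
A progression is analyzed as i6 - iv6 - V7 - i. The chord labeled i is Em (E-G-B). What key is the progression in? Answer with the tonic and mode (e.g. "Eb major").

The chord Em is a minor triad rooted on E; its label is i.
If E is scale degree 1 and the mode makes that degree carry a minor triad, the tonic is E and the mode is minor.

E minor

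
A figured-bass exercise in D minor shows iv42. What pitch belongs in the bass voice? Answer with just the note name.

F

iv in D minor has root G; the chord is G-Bb-D-F.
The figure 42 means third inversion — the seventh is in the bass.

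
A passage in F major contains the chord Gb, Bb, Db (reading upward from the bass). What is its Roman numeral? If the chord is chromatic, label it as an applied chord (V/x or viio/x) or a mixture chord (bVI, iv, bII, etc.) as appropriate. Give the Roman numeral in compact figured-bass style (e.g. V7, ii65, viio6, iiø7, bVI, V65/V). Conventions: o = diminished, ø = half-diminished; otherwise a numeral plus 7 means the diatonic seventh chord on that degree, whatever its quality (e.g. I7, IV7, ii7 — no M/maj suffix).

The pitches Gb-Bb-Db form a major triad rooted on Gb.
Gb is the lowered second degree of F major (diatonic 2 would be G). This is the Neapolitan chord — a major triad on the lowered second degree.

bII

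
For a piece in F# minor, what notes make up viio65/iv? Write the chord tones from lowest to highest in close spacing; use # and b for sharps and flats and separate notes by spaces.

C# E G A#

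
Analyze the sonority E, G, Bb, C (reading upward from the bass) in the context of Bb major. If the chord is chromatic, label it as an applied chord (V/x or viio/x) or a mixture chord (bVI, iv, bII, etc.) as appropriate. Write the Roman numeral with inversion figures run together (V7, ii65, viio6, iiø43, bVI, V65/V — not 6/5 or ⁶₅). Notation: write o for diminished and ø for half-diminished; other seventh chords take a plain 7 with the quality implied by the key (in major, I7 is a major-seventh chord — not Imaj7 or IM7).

V65/V

The pitches C-E-G-Bb form a dominant seventh chord rooted on C.
C is not a diatonic chord root with this quality in Bb major, but it lies a perfect fifth above F (V), so the chord functions as an applied dominant of V.
With E in the bass the chord is in first inversion, so the figured bass is 65.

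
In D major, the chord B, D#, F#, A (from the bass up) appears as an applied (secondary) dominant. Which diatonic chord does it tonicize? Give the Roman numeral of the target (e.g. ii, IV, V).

The chord is a dominant seventh chord on B.
A dominant resolves down a perfect fifth: B → E. In D major, E is scale degree 2, i.e. ii.

ii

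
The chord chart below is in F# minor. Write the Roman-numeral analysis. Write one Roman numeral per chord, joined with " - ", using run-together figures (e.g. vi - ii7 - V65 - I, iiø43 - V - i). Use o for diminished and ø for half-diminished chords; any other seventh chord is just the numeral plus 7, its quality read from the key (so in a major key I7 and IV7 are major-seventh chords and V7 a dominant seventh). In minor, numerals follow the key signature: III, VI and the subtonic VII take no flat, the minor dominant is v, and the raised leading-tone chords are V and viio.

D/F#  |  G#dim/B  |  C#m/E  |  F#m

VI6 - iio6 - v6 - i

D/F# has root D, degree 6 in F# minor, so VI6.
G#dim/B: diminished triad on G# = scale degree 2 → iio6.
C#m/E: minor triad on C# = scale degree 5 → v6.
F#m has root F#, degree 1 in F# minor, so i.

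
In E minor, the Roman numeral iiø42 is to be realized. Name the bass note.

E

iiø in E minor has root F#; the chord is F#-A-C-E.
The figure 42 means third inversion — the seventh is in the bass.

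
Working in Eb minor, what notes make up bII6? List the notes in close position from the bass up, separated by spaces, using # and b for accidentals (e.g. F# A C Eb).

Ab Cb Fb

Scale degree 2 in Eb minor is F; lowering it a half step gives Fb. bII6 is the Neapolitan sixth — a major triad on the lowered second degree, here in its customary first inversion.
So the chord is Fb-Ab-Cb.
The figured bass 6 indicates first inversion, placing the third (Ab) in the bass: Ab-Cb-Fb.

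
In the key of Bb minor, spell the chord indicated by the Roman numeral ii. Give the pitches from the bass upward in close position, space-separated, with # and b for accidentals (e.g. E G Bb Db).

C Eb G

ii is the minor supertonic, borrowed from the parallel major (the Dorian ii). In Bb minor that root is C.
So the chord is C-Eb-G.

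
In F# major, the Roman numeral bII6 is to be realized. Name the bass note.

B

bII in F# major has root G; the chord is G-B-D.
The figure 6 means first inversion — the third is in the bass.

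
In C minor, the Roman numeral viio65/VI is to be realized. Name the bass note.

The applied chord viio65/VI is rooted on G: G-Bb-Db-Fb.
The figure 65 means first inversion — the third is in the bass.

Bb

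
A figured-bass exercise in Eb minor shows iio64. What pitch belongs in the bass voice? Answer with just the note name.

iio in Eb minor has root F; the chord is F-Ab-Cb.
The figure 64 means second inversion — the fifth is in the bass.

Cb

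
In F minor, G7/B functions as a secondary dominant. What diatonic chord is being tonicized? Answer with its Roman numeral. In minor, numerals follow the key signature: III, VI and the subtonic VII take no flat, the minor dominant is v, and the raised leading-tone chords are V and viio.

V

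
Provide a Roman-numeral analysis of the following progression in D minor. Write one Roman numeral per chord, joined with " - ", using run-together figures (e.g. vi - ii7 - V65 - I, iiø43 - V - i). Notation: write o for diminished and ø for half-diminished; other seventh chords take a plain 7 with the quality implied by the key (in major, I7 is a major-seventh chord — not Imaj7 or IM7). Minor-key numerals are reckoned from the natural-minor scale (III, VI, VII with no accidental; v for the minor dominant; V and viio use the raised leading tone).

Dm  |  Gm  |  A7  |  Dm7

i - iv - V7 - i7

Dm: root D is the tonic; minor triad there is i.
Gm: root G is the subdominant; minor triad there is iv.
A7: root A is the dominant; dominant seventh chord there is V7.
Dm7 has root D, degree 1 in D minor, so i7.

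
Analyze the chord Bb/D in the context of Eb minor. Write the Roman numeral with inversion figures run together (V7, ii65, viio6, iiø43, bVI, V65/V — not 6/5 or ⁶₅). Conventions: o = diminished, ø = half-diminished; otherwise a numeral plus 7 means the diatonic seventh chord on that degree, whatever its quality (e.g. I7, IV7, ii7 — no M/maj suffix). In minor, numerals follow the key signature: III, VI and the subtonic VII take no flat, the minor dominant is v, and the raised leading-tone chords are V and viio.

V6

Stacked in thirds the chord is Bb-D-F: a major triad on Bb.
Bb is scale degree 5 in Eb minor, and a major triad on that degree is written V.
With D in the bass the chord is in first inversion, so the figured bass is 6.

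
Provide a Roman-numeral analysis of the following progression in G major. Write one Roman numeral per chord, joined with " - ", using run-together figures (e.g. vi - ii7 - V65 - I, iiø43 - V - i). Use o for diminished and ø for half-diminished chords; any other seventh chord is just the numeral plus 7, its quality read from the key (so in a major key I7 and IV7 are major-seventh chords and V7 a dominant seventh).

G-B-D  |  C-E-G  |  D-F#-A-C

I - IV - V7

G-B-D: root G is the tonic; major triad there is I.
C-E-G: root C is the subdominant; major triad there is IV.
D-F#-A-C has root D, degree 5 in G major, so V7.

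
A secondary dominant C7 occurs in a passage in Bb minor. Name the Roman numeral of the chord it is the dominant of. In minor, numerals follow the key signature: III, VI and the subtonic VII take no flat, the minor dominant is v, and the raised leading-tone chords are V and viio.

V

The chord is a dominant seventh chord on C.
A dominant resolves down a perfect fifth: C → F. In Bb minor, F is scale degree 5, i.e. V.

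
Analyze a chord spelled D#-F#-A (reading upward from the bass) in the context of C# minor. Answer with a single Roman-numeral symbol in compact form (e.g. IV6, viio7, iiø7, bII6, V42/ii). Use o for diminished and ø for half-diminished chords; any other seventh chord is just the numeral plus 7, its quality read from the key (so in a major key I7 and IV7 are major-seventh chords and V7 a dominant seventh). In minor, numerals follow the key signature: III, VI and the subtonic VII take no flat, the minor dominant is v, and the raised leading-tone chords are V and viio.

The pitches D#-F#-A form a diminished triad rooted on D#.
D# is scale degree 2 in C# minor, and a diminished triad on that degree is written iio.

iio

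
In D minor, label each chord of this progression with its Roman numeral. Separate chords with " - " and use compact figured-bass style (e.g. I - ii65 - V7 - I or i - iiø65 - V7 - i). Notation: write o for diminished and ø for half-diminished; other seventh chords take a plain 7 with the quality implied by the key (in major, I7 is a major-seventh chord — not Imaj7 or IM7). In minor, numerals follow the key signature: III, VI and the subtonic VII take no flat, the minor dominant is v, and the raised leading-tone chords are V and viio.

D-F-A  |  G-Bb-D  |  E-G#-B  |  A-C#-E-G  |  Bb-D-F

D-F-A: minor triad on D = scale degree 1 → i.
G-Bb-D: root G is the subdominant; minor triad there is iv.
E-G#-B: chromatic; E is V of V, so V/V.
A-C#-E-G: dominant seventh chord on A = scale degree 5 → V7.
Bb-D-F has root Bb, degree 6 in D minor, so VI.

i - iv - V/V - V7 - VI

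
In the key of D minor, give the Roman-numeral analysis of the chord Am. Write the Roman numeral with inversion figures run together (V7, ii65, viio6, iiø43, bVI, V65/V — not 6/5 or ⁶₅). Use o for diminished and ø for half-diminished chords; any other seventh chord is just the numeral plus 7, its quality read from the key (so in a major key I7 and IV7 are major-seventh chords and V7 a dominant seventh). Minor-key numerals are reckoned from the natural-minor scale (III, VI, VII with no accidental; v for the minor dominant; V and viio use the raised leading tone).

The pitches A-C-E form a minor triad rooted on A.
A is scale degree 5 in D minor, and a minor triad on that degree is written v.

v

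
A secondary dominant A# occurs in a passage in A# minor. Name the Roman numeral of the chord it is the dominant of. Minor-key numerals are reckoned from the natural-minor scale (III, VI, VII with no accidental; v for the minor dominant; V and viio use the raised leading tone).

The chord is a major triad on A#.
A dominant resolves down a perfect fifth: A# → D#. In A# minor, D# is scale degree 4, i.e. iv.

iv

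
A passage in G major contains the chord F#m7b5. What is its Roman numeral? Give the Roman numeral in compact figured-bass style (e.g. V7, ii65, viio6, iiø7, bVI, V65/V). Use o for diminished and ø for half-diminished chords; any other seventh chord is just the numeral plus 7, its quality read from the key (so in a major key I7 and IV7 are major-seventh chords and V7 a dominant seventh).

viiø7

The pitches F#-A-C-E form a half-diminished seventh chord rooted on F#.
F# is scale degree 7 in G major, and a half-diminished seventh chord on that degree is written viiø7.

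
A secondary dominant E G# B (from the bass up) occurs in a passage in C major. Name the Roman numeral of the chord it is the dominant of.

The chord is a major triad on E.
A dominant resolves down a perfect fifth: E → A. In C major, A is scale degree 6, i.e. vi.

vi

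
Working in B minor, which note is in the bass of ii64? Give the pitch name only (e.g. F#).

G#

ii in B minor has root C#; the chord is C#-E-G#.
The figure 64 means second inversion — the fifth is in the bass.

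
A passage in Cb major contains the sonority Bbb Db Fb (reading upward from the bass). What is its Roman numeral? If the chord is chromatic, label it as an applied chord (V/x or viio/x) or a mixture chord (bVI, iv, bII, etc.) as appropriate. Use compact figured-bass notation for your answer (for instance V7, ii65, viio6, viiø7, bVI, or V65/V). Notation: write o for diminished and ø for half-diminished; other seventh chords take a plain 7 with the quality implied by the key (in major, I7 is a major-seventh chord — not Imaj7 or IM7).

bVII

Stacked in thirds the chord is Bbb-Db-Fb: a major triad on Bbb.
Bbb is the lowered seventh degree of Cb major (diatonic 7 would be Bb). This is a major triad on the lowered seventh degree (the subtonic), borrowed from the parallel minor.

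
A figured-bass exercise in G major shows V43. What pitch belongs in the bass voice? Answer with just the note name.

V in G major has root D; the chord is D-F#-A-C.
The figure 43 means second inversion — the fifth is in the bass.

A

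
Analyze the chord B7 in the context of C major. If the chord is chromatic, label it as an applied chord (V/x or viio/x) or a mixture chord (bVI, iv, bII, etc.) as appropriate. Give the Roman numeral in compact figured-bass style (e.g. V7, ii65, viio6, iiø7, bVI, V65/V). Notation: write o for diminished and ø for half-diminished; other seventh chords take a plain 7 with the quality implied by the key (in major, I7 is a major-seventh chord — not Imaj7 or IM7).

V7/iii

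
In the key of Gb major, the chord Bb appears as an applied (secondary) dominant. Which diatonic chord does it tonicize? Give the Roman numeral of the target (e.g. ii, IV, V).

vi

The chord is a major triad on Bb.
A dominant resolves down a perfect fifth: Bb → Eb. In Gb major, Eb is scale degree 6, i.e. vi.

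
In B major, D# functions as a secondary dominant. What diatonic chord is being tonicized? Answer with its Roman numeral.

vi

The chord is a major triad on D#.
A dominant resolves down a perfect fifth: D# → G#. In B major, G# is scale degree 6, i.e. vi.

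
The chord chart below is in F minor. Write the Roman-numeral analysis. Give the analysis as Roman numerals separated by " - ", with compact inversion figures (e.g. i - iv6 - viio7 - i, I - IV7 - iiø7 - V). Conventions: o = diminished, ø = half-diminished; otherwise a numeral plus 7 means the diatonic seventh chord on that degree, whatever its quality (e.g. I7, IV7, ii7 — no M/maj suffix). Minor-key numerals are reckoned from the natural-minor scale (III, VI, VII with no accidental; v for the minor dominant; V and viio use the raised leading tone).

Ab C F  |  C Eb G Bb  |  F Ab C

i6 - v7 - i

Ab-C-F: minor triad on F = scale degree 1 → i6.
C-Eb-G-Bb: root C is the dominant; minor seventh chord there is v7.
F-Ab-C: root F is the tonic; minor triad there is i.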